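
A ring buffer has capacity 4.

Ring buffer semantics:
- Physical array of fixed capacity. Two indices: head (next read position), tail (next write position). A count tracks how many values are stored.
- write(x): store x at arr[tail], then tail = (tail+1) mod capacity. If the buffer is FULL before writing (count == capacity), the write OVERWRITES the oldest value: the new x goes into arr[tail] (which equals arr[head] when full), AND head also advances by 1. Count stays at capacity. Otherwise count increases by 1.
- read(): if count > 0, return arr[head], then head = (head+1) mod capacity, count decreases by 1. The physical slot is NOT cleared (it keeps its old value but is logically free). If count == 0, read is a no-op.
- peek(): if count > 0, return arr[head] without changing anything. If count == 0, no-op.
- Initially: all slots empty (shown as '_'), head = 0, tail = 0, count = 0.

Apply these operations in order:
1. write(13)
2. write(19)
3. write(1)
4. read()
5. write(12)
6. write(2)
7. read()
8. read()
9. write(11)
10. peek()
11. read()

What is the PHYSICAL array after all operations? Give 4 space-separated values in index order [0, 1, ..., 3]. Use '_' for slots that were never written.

After op 1 (write(13)): arr=[13 _ _ _] head=0 tail=1 count=1
After op 2 (write(19)): arr=[13 19 _ _] head=0 tail=2 count=2
After op 3 (write(1)): arr=[13 19 1 _] head=0 tail=3 count=3
After op 4 (read()): arr=[13 19 1 _] head=1 tail=3 count=2
After op 5 (write(12)): arr=[13 19 1 12] head=1 tail=0 count=3
After op 6 (write(2)): arr=[2 19 1 12] head=1 tail=1 count=4
After op 7 (read()): arr=[2 19 1 12] head=2 tail=1 count=3
After op 8 (read()): arr=[2 19 1 12] head=3 tail=1 count=2
After op 9 (write(11)): arr=[2 11 1 12] head=3 tail=2 count=3
After op 10 (peek()): arr=[2 11 1 12] head=3 tail=2 count=3
After op 11 (read()): arr=[2 11 1 12] head=0 tail=2 count=2

Answer: 2 11 1 12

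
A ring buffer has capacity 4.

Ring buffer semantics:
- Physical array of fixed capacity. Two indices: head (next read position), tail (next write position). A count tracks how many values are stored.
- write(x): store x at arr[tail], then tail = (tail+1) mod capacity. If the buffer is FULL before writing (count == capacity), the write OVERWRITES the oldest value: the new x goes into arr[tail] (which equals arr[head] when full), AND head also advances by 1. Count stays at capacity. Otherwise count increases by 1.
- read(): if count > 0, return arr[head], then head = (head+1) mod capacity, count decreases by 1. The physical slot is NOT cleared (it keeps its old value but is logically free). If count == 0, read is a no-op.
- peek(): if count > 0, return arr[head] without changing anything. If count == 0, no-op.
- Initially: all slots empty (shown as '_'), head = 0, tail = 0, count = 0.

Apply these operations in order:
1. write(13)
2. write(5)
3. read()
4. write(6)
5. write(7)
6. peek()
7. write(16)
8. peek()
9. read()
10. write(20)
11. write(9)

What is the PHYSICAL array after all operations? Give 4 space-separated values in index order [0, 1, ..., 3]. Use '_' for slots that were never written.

Answer: 16 20 9 7

Derivation:
After op 1 (write(13)): arr=[13 _ _ _] head=0 tail=1 count=1
After op 2 (write(5)): arr=[13 5 _ _] head=0 tail=2 count=2
After op 3 (read()): arr=[13 5 _ _] head=1 tail=2 count=1
After op 4 (write(6)): arr=[13 5 6 _] head=1 tail=3 count=2
After op 5 (write(7)): arr=[13 5 6 7] head=1 tail=0 count=3
After op 6 (peek()): arr=[13 5 6 7] head=1 tail=0 count=3
After op 7 (write(16)): arr=[16 5 6 7] head=1 tail=1 count=4
After op 8 (peek()): arr=[16 5 6 7] head=1 tail=1 count=4
After op 9 (read()): arr=[16 5 6 7] head=2 tail=1 count=3
After op 10 (write(20)): arr=[16 20 6 7] head=2 tail=2 count=4
After op 11 (write(9)): arr=[16 20 9 7] head=3 tail=3 count=4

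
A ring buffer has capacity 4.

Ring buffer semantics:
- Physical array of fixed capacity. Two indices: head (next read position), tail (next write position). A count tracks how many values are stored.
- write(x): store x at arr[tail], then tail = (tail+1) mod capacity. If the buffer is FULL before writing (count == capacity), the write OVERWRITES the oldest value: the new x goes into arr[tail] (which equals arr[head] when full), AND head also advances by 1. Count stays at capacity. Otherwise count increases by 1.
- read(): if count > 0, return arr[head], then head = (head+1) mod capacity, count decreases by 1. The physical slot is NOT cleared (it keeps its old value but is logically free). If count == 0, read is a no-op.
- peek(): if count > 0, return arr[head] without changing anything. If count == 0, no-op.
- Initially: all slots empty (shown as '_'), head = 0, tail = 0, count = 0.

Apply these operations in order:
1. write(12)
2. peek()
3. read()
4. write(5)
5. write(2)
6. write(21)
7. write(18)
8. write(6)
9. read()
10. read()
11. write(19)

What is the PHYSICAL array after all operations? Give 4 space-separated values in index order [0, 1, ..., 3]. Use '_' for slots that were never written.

Answer: 18 6 19 21

Derivation:
After op 1 (write(12)): arr=[12 _ _ _] head=0 tail=1 count=1
After op 2 (peek()): arr=[12 _ _ _] head=0 tail=1 count=1
After op 3 (read()): arr=[12 _ _ _] head=1 tail=1 count=0
After op 4 (write(5)): arr=[12 5 _ _] head=1 tail=2 count=1
After op 5 (write(2)): arr=[12 5 2 _] head=1 tail=3 count=2
After op 6 (write(21)): arr=[12 5 2 21] head=1 tail=0 count=3
After op 7 (write(18)): arr=[18 5 2 21] head=1 tail=1 count=4
After op 8 (write(6)): arr=[18 6 2 21] head=2 tail=2 count=4
After op 9 (read()): arr=[18 6 2 21] head=3 tail=2 count=3
After op 10 (read()): arr=[18 6 2 21] head=0 tail=2 count=2
After op 11 (write(19)): arr=[18 6 19 21] head=0 tail=3 count=3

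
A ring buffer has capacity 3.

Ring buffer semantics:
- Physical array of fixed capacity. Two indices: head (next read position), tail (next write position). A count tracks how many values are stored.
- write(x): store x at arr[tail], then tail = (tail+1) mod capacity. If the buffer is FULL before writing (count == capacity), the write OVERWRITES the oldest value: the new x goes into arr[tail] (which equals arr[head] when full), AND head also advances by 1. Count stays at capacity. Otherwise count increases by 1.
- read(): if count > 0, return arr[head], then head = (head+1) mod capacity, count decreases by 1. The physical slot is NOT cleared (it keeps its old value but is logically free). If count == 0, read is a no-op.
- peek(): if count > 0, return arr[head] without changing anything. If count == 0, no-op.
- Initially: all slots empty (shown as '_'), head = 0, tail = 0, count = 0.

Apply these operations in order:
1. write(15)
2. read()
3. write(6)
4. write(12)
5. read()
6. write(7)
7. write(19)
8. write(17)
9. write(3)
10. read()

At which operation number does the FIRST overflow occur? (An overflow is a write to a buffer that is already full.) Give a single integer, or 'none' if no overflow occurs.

Answer: 8

Derivation:
After op 1 (write(15)): arr=[15 _ _] head=0 tail=1 count=1
After op 2 (read()): arr=[15 _ _] head=1 tail=1 count=0
After op 3 (write(6)): arr=[15 6 _] head=1 tail=2 count=1
After op 4 (write(12)): arr=[15 6 12] head=1 tail=0 count=2
After op 5 (read()): arr=[15 6 12] head=2 tail=0 count=1
After op 6 (write(7)): arr=[7 6 12] head=2 tail=1 count=2
After op 7 (write(19)): arr=[7 19 12] head=2 tail=2 count=3
After op 8 (write(17)): arr=[7 19 17] head=0 tail=0 count=3
After op 9 (write(3)): arr=[3 19 17] head=1 tail=1 count=3
After op 10 (read()): arr=[3 19 17] head=2 tail=1 count=2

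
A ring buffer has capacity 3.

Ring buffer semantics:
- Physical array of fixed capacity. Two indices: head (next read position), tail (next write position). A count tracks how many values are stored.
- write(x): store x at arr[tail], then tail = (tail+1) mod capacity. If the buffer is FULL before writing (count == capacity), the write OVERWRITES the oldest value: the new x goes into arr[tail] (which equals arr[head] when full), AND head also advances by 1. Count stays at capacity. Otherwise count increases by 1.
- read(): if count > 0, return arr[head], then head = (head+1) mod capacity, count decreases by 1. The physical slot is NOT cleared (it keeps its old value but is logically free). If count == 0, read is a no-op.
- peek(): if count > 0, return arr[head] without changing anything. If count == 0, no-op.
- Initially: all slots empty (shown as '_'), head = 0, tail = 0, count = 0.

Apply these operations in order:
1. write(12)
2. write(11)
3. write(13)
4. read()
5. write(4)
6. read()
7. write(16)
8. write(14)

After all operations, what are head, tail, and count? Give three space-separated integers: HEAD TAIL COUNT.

Answer: 0 0 3

Derivation:
After op 1 (write(12)): arr=[12 _ _] head=0 tail=1 count=1
After op 2 (write(11)): arr=[12 11 _] head=0 tail=2 count=2
After op 3 (write(13)): arr=[12 11 13] head=0 tail=0 count=3
After op 4 (read()): arr=[12 11 13] head=1 tail=0 count=2
After op 5 (write(4)): arr=[4 11 13] head=1 tail=1 count=3
After op 6 (read()): arr=[4 11 13] head=2 tail=1 count=2
After op 7 (write(16)): arr=[4 16 13] head=2 tail=2 count=3
After op 8 (write(14)): arr=[4 16 14] head=0 tail=0 count=3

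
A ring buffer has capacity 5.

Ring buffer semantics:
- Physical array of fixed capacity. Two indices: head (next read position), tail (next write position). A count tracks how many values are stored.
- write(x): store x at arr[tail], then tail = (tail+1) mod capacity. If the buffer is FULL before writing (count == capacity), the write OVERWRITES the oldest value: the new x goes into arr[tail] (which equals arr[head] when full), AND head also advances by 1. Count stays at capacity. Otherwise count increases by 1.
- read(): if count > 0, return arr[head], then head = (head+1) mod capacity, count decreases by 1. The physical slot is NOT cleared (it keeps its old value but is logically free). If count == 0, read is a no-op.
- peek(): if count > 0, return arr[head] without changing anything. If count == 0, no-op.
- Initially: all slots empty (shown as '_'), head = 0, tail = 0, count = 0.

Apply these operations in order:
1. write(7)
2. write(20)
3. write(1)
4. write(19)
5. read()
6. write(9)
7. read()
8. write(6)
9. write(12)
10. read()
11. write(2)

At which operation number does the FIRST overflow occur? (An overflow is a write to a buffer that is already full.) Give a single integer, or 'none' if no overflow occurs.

After op 1 (write(7)): arr=[7 _ _ _ _] head=0 tail=1 count=1
After op 2 (write(20)): arr=[7 20 _ _ _] head=0 tail=2 count=2
After op 3 (write(1)): arr=[7 20 1 _ _] head=0 tail=3 count=3
After op 4 (write(19)): arr=[7 20 1 19 _] head=0 tail=4 count=4
After op 5 (read()): arr=[7 20 1 19 _] head=1 tail=4 count=3
After op 6 (write(9)): arr=[7 20 1 19 9] head=1 tail=0 count=4
After op 7 (read()): arr=[7 20 1 19 9] head=2 tail=0 count=3
After op 8 (write(6)): arr=[6 20 1 19 9] head=2 tail=1 count=4
After op 9 (write(12)): arr=[6 12 1 19 9] head=2 tail=2 count=5
After op 10 (read()): arr=[6 12 1 19 9] head=3 tail=2 count=4
After op 11 (write(2)): arr=[6 12 2 19 9] head=3 tail=3 count=5

Answer: none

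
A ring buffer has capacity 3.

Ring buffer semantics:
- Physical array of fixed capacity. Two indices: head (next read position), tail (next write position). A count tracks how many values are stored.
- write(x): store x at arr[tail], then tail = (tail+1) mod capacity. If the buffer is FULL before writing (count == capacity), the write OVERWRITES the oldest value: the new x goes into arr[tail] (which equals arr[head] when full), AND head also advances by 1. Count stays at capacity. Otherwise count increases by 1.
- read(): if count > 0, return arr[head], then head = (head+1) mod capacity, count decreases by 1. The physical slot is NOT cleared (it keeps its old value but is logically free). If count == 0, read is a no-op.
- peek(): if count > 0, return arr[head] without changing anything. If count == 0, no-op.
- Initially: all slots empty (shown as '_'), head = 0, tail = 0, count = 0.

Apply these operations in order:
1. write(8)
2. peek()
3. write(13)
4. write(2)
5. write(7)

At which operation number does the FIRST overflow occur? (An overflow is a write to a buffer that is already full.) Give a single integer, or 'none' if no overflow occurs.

Answer: 5

Derivation:
After op 1 (write(8)): arr=[8 _ _] head=0 tail=1 count=1
After op 2 (peek()): arr=[8 _ _] head=0 tail=1 count=1
After op 3 (write(13)): arr=[8 13 _] head=0 tail=2 count=2
After op 4 (write(2)): arr=[8 13 2] head=0 tail=0 count=3
After op 5 (write(7)): arr=[7 13 2] head=1 tail=1 count=3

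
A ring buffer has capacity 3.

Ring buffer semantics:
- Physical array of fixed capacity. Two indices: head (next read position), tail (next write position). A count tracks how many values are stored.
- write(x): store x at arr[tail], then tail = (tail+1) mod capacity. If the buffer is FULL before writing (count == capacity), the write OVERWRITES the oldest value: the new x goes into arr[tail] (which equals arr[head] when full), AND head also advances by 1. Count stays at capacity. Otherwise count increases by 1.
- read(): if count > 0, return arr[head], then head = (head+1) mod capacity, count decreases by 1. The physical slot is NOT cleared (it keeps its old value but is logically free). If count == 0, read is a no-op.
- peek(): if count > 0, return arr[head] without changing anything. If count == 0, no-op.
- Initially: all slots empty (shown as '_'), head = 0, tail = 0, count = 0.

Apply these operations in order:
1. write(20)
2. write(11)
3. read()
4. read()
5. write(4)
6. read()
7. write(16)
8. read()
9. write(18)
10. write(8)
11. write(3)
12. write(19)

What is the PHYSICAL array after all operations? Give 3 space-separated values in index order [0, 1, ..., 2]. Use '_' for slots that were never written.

After op 1 (write(20)): arr=[20 _ _] head=0 tail=1 count=1
After op 2 (write(11)): arr=[20 11 _] head=0 tail=2 count=2
After op 3 (read()): arr=[20 11 _] head=1 tail=2 count=1
After op 4 (read()): arr=[20 11 _] head=2 tail=2 count=0
After op 5 (write(4)): arr=[20 11 4] head=2 tail=0 count=1
After op 6 (read()): arr=[20 11 4] head=0 tail=0 count=0
After op 7 (write(16)): arr=[16 11 4] head=0 tail=1 count=1
After op 8 (read()): arr=[16 11 4] head=1 tail=1 count=0
After op 9 (write(18)): arr=[16 18 4] head=1 tail=2 count=1
After op 10 (write(8)): arr=[16 18 8] head=1 tail=0 count=2
After op 11 (write(3)): arr=[3 18 8] head=1 tail=1 count=3
After op 12 (write(19)): arr=[3 19 8] head=2 tail=2 count=3

Answer: 3 19 8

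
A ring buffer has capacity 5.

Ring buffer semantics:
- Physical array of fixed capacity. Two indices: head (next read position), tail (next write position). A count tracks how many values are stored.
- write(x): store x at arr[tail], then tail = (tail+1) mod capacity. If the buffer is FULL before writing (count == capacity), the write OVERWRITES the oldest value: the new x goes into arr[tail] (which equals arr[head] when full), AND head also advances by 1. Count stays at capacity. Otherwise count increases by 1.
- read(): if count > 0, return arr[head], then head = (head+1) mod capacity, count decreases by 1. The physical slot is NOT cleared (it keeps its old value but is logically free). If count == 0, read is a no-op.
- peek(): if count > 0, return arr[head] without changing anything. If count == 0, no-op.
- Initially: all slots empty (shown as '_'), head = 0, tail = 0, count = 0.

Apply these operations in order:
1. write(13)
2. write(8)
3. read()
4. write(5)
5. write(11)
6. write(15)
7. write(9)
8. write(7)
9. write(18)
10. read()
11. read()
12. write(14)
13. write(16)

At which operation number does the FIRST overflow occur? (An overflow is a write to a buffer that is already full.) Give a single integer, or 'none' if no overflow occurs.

After op 1 (write(13)): arr=[13 _ _ _ _] head=0 tail=1 count=1
After op 2 (write(8)): arr=[13 8 _ _ _] head=0 tail=2 count=2
After op 3 (read()): arr=[13 8 _ _ _] head=1 tail=2 count=1
After op 4 (write(5)): arr=[13 8 5 _ _] head=1 tail=3 count=2
After op 5 (write(11)): arr=[13 8 5 11 _] head=1 tail=4 count=3
After op 6 (write(15)): arr=[13 8 5 11 15] head=1 tail=0 count=4
After op 7 (write(9)): arr=[9 8 5 11 15] head=1 tail=1 count=5
After op 8 (write(7)): arr=[9 7 5 11 15] head=2 tail=2 count=5
After op 9 (write(18)): arr=[9 7 18 11 15] head=3 tail=3 count=5
After op 10 (read()): arr=[9 7 18 11 15] head=4 tail=3 count=4
After op 11 (read()): arr=[9 7 18 11 15] head=0 tail=3 count=3
After op 12 (write(14)): arr=[9 7 18 14 15] head=0 tail=4 count=4
After op 13 (write(16)): arr=[9 7 18 14 16] head=0 tail=0 count=5

Answer: 8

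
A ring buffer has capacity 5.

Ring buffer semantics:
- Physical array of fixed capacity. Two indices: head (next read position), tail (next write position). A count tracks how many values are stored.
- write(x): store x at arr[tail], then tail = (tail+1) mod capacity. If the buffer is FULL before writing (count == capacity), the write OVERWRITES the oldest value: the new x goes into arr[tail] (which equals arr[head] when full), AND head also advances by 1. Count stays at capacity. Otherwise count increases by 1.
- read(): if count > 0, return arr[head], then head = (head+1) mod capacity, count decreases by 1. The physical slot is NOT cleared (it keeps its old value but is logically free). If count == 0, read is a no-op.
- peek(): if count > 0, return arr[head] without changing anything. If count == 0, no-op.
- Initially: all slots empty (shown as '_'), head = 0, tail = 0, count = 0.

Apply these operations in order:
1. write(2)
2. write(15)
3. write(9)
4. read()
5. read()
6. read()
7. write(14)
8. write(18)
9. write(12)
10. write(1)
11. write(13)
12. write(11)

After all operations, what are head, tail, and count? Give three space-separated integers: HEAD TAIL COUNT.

After op 1 (write(2)): arr=[2 _ _ _ _] head=0 tail=1 count=1
After op 2 (write(15)): arr=[2 15 _ _ _] head=0 tail=2 count=2
After op 3 (write(9)): arr=[2 15 9 _ _] head=0 tail=3 count=3
After op 4 (read()): arr=[2 15 9 _ _] head=1 tail=3 count=2
After op 5 (read()): arr=[2 15 9 _ _] head=2 tail=3 count=1
After op 6 (read()): arr=[2 15 9 _ _] head=3 tail=3 count=0
After op 7 (write(14)): arr=[2 15 9 14 _] head=3 tail=4 count=1
After op 8 (write(18)): arr=[2 15 9 14 18] head=3 tail=0 count=2
After op 9 (write(12)): arr=[12 15 9 14 18] head=3 tail=1 count=3
After op 10 (write(1)): arr=[12 1 9 14 18] head=3 tail=2 count=4
After op 11 (write(13)): arr=[12 1 13 14 18] head=3 tail=3 count=5
After op 12 (write(11)): arr=[12 1 13 11 18] head=4 tail=4 count=5

Answer: 4 4 5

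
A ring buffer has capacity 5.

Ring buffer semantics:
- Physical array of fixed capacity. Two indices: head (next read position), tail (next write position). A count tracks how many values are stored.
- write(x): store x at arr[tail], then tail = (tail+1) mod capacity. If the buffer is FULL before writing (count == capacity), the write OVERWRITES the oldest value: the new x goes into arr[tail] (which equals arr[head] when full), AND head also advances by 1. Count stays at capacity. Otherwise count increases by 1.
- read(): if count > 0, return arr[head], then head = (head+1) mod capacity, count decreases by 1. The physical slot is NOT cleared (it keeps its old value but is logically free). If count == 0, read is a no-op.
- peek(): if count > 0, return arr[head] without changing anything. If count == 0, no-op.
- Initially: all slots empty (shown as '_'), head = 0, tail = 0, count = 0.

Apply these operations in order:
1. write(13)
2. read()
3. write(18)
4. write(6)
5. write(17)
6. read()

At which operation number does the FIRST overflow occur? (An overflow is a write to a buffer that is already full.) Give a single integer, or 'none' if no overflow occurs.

After op 1 (write(13)): arr=[13 _ _ _ _] head=0 tail=1 count=1
After op 2 (read()): arr=[13 _ _ _ _] head=1 tail=1 count=0
After op 3 (write(18)): arr=[13 18 _ _ _] head=1 tail=2 count=1
After op 4 (write(6)): arr=[13 18 6 _ _] head=1 tail=3 count=2
After op 5 (write(17)): arr=[13 18 6 17 _] head=1 tail=4 count=3
After op 6 (read()): arr=[13 18 6 17 _] head=2 tail=4 count=2

Answer: none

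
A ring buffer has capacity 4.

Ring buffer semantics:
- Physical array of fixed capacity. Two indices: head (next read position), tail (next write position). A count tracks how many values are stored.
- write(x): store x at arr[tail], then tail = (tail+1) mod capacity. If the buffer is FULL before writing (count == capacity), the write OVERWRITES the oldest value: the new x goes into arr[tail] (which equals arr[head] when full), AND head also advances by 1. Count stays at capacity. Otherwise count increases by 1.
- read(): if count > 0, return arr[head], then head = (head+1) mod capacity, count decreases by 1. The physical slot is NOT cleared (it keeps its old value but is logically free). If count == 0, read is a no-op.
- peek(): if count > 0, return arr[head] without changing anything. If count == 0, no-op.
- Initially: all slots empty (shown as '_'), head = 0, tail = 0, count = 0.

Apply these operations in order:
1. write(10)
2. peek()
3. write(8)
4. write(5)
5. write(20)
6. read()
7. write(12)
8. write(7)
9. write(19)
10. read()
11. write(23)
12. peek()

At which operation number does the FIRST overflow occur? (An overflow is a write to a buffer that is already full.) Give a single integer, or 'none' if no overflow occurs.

Answer: 8

Derivation:
After op 1 (write(10)): arr=[10 _ _ _] head=0 tail=1 count=1
After op 2 (peek()): arr=[10 _ _ _] head=0 tail=1 count=1
After op 3 (write(8)): arr=[10 8 _ _] head=0 tail=2 count=2
After op 4 (write(5)): arr=[10 8 5 _] head=0 tail=3 count=3
After op 5 (write(20)): arr=[10 8 5 20] head=0 tail=0 count=4
After op 6 (read()): arr=[10 8 5 20] head=1 tail=0 count=3
After op 7 (write(12)): arr=[12 8 5 20] head=1 tail=1 count=4
After op 8 (write(7)): arr=[12 7 5 20] head=2 tail=2 count=4
After op 9 (write(19)): arr=[12 7 19 20] head=3 tail=3 count=4
After op 10 (read()): arr=[12 7 19 20] head=0 tail=3 count=3
After op 11 (write(23)): arr=[12 7 19 23] head=0 tail=0 count=4
After op 12 (peek()): arr=[12 7 19 23] head=0 tail=0 count=4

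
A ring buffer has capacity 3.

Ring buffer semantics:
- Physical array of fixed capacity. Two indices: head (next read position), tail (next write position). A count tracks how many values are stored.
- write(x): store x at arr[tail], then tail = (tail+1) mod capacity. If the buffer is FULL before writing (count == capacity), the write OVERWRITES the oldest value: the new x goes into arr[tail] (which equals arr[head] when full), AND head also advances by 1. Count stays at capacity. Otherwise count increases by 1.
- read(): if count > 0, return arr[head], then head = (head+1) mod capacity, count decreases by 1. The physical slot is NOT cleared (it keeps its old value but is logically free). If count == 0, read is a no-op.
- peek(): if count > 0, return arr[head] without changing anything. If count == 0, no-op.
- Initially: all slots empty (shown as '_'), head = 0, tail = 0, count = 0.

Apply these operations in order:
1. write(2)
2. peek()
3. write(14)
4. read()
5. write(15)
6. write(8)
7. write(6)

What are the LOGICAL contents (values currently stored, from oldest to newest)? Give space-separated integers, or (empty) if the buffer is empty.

After op 1 (write(2)): arr=[2 _ _] head=0 tail=1 count=1
After op 2 (peek()): arr=[2 _ _] head=0 tail=1 count=1
After op 3 (write(14)): arr=[2 14 _] head=0 tail=2 count=2
After op 4 (read()): arr=[2 14 _] head=1 tail=2 count=1
After op 5 (write(15)): arr=[2 14 15] head=1 tail=0 count=2
After op 6 (write(8)): arr=[8 14 15] head=1 tail=1 count=3
After op 7 (write(6)): arr=[8 6 15] head=2 tail=2 count=3

Answer: 15 8 6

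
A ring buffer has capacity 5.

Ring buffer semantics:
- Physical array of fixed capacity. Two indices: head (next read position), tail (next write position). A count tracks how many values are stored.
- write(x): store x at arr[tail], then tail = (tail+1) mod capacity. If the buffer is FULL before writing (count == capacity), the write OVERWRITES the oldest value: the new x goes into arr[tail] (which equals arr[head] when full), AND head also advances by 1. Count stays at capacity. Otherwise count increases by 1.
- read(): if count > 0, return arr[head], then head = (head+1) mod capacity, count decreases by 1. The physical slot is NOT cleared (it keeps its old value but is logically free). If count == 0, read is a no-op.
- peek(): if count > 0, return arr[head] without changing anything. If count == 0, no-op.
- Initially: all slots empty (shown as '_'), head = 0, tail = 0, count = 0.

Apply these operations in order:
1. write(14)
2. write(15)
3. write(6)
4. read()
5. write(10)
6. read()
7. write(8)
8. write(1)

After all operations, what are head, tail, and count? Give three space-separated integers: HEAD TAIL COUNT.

Answer: 2 1 4

Derivation:
After op 1 (write(14)): arr=[14 _ _ _ _] head=0 tail=1 count=1
After op 2 (write(15)): arr=[14 15 _ _ _] head=0 tail=2 count=2
After op 3 (write(6)): arr=[14 15 6 _ _] head=0 tail=3 count=3
After op 4 (read()): arr=[14 15 6 _ _] head=1 tail=3 count=2
After op 5 (write(10)): arr=[14 15 6 10 _] head=1 tail=4 count=3
After op 6 (read()): arr=[14 15 6 10 _] head=2 tail=4 count=2
After op 7 (write(8)): arr=[14 15 6 10 8] head=2 tail=0 count=3
After op 8 (write(1)): arr=[1 15 6 10 8] head=2 tail=1 count=4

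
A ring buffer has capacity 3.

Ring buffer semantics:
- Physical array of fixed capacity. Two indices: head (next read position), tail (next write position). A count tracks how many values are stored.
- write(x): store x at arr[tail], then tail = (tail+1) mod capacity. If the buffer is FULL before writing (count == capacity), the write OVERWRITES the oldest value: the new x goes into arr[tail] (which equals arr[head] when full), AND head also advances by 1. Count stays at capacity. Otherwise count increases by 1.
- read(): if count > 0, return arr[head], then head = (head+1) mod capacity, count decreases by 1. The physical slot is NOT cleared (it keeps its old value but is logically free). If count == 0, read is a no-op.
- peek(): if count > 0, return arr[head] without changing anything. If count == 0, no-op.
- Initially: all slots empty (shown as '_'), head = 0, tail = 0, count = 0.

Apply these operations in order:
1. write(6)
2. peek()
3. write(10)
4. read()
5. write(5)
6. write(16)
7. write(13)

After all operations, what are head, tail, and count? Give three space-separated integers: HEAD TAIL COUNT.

After op 1 (write(6)): arr=[6 _ _] head=0 tail=1 count=1
After op 2 (peek()): arr=[6 _ _] head=0 tail=1 count=1
After op 3 (write(10)): arr=[6 10 _] head=0 tail=2 count=2
After op 4 (read()): arr=[6 10 _] head=1 tail=2 count=1
After op 5 (write(5)): arr=[6 10 5] head=1 tail=0 count=2
After op 6 (write(16)): arr=[16 10 5] head=1 tail=1 count=3
After op 7 (write(13)): arr=[16 13 5] head=2 tail=2 count=3

Answer: 2 2 3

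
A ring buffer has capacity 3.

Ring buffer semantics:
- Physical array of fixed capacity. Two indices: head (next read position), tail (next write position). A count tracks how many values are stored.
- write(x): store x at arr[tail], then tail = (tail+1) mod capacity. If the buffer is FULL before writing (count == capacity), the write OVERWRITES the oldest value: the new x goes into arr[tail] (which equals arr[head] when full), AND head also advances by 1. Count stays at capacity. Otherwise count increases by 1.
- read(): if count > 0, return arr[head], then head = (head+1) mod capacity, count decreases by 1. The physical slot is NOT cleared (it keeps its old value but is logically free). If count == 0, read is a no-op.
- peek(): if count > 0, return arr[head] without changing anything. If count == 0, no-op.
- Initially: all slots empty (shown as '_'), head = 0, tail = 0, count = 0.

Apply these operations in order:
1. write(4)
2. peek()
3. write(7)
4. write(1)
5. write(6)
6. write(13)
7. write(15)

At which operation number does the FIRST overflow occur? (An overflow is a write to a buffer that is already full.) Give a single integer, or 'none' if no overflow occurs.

After op 1 (write(4)): arr=[4 _ _] head=0 tail=1 count=1
After op 2 (peek()): arr=[4 _ _] head=0 tail=1 count=1
After op 3 (write(7)): arr=[4 7 _] head=0 tail=2 count=2
After op 4 (write(1)): arr=[4 7 1] head=0 tail=0 count=3
After op 5 (write(6)): arr=[6 7 1] head=1 tail=1 count=3
After op 6 (write(13)): arr=[6 13 1] head=2 tail=2 count=3
After op 7 (write(15)): arr=[6 13 15] head=0 tail=0 count=3

Answer: 5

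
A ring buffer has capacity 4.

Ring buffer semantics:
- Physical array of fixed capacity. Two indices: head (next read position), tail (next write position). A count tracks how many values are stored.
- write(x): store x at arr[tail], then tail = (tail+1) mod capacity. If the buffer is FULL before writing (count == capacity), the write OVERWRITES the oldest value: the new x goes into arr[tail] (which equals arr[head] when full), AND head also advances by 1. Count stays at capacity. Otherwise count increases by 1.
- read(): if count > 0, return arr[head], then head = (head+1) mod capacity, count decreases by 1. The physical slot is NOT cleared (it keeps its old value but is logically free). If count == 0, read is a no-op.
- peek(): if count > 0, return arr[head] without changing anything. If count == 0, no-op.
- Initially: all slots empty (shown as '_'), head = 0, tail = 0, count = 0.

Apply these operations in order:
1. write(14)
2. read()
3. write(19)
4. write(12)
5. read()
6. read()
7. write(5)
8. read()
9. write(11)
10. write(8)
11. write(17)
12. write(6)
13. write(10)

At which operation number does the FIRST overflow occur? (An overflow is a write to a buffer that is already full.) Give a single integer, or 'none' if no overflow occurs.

Answer: 13

Derivation:
After op 1 (write(14)): arr=[14 _ _ _] head=0 tail=1 count=1
After op 2 (read()): arr=[14 _ _ _] head=1 tail=1 count=0
After op 3 (write(19)): arr=[14 19 _ _] head=1 tail=2 count=1
After op 4 (write(12)): arr=[14 19 12 _] head=1 tail=3 count=2
After op 5 (read()): arr=[14 19 12 _] head=2 tail=3 count=1
After op 6 (read()): arr=[14 19 12 _] head=3 tail=3 count=0
After op 7 (write(5)): arr=[14 19 12 5] head=3 tail=0 count=1
After op 8 (read()): arr=[14 19 12 5] head=0 tail=0 count=0
After op 9 (write(11)): arr=[11 19 12 5] head=0 tail=1 count=1
After op 10 (write(8)): arr=[11 8 12 5] head=0 tail=2 count=2
After op 11 (write(17)): arr=[11 8 17 5] head=0 tail=3 count=3
After op 12 (write(6)): arr=[11 8 17 6] head=0 tail=0 count=4
After op 13 (write(10)): arr=[10 8 17 6] head=1 tail=1 count=4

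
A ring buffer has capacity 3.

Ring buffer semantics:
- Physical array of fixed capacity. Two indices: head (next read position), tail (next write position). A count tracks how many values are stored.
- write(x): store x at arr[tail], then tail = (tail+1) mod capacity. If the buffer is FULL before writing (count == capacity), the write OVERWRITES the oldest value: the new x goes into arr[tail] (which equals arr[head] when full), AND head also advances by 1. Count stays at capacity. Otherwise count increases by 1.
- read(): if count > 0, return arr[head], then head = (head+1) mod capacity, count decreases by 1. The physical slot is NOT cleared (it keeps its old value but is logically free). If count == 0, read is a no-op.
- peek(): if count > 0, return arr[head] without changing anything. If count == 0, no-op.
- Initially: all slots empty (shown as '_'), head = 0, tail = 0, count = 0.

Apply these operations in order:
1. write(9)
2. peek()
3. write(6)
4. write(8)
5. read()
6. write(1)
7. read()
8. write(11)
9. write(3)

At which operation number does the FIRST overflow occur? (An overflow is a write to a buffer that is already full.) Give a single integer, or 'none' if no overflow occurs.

Answer: 9

Derivation:
After op 1 (write(9)): arr=[9 _ _] head=0 tail=1 count=1
After op 2 (peek()): arr=[9 _ _] head=0 tail=1 count=1
After op 3 (write(6)): arr=[9 6 _] head=0 tail=2 count=2
After op 4 (write(8)): arr=[9 6 8] head=0 tail=0 count=3
After op 5 (read()): arr=[9 6 8] head=1 tail=0 count=2
After op 6 (write(1)): arr=[1 6 8] head=1 tail=1 count=3
After op 7 (read()): arr=[1 6 8] head=2 tail=1 count=2
After op 8 (write(11)): arr=[1 11 8] head=2 tail=2 count=3
After op 9 (write(3)): arr=[1 11 3] head=0 tail=0 count=3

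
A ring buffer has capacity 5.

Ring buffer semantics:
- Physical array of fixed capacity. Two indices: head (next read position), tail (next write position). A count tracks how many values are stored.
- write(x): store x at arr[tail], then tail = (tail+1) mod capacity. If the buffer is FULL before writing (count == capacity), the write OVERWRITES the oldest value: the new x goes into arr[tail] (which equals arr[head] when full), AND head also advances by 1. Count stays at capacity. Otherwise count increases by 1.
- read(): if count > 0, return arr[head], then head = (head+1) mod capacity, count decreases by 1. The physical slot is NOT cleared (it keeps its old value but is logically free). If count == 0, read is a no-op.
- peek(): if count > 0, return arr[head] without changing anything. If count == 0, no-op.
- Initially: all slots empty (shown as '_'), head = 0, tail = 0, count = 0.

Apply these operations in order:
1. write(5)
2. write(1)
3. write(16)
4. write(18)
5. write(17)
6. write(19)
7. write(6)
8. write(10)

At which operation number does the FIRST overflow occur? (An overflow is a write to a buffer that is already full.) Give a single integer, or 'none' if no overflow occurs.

After op 1 (write(5)): arr=[5 _ _ _ _] head=0 tail=1 count=1
After op 2 (write(1)): arr=[5 1 _ _ _] head=0 tail=2 count=2
After op 3 (write(16)): arr=[5 1 16 _ _] head=0 tail=3 count=3
After op 4 (write(18)): arr=[5 1 16 18 _] head=0 tail=4 count=4
After op 5 (write(17)): arr=[5 1 16 18 17] head=0 tail=0 count=5
After op 6 (write(19)): arr=[19 1 16 18 17] head=1 tail=1 count=5
After op 7 (write(6)): arr=[19 6 16 18 17] head=2 tail=2 count=5
After op 8 (write(10)): arr=[19 6 10 18 17] head=3 tail=3 count=5

Answer: 6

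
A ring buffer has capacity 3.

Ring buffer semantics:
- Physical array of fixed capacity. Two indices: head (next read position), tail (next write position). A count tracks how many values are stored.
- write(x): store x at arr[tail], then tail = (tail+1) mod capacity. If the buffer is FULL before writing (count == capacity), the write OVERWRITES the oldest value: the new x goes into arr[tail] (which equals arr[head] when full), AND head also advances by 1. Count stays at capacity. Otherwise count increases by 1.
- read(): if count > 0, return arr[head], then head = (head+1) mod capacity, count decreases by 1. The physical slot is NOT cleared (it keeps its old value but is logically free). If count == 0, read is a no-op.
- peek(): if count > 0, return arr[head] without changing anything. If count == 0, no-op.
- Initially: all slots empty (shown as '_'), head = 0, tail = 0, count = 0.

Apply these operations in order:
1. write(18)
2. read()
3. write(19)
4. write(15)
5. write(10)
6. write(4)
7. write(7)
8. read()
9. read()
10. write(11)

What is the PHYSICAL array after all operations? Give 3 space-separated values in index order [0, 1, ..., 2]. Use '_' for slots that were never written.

After op 1 (write(18)): arr=[18 _ _] head=0 tail=1 count=1
After op 2 (read()): arr=[18 _ _] head=1 tail=1 count=0
After op 3 (write(19)): arr=[18 19 _] head=1 tail=2 count=1
After op 4 (write(15)): arr=[18 19 15] head=1 tail=0 count=2
After op 5 (write(10)): arr=[10 19 15] head=1 tail=1 count=3
After op 6 (write(4)): arr=[10 4 15] head=2 tail=2 count=3
After op 7 (write(7)): arr=[10 4 7] head=0 tail=0 count=3
After op 8 (read()): arr=[10 4 7] head=1 tail=0 count=2
After op 9 (read()): arr=[10 4 7] head=2 tail=0 count=1
After op 10 (write(11)): arr=[11 4 7] head=2 tail=1 count=2

Answer: 11 4 7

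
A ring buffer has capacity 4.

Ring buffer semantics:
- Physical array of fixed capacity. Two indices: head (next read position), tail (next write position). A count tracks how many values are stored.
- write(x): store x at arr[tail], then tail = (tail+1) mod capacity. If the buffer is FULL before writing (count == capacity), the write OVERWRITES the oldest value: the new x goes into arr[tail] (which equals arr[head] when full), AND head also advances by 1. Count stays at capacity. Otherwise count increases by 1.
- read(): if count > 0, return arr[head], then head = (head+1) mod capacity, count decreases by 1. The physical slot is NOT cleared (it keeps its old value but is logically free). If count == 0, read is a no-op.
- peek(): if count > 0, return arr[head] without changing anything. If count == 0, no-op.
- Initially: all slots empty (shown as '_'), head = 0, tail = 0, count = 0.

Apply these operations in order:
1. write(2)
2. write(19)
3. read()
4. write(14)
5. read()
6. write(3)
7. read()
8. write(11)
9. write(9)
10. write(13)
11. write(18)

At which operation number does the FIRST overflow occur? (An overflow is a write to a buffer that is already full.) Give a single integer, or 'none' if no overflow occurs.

Answer: 11

Derivation:
After op 1 (write(2)): arr=[2 _ _ _] head=0 tail=1 count=1
After op 2 (write(19)): arr=[2 19 _ _] head=0 tail=2 count=2
After op 3 (read()): arr=[2 19 _ _] head=1 tail=2 count=1
After op 4 (write(14)): arr=[2 19 14 _] head=1 tail=3 count=2
After op 5 (read()): arr=[2 19 14 _] head=2 tail=3 count=1
After op 6 (write(3)): arr=[2 19 14 3] head=2 tail=0 count=2
After op 7 (read()): arr=[2 19 14 3] head=3 tail=0 count=1
After op 8 (write(11)): arr=[11 19 14 3] head=3 tail=1 count=2
After op 9 (write(9)): arr=[11 9 14 3] head=3 tail=2 count=3
After op 10 (write(13)): arr=[11 9 13 3] head=3 tail=3 count=4
After op 11 (write(18)): arr=[11 9 13 18] head=0 tail=0 count=4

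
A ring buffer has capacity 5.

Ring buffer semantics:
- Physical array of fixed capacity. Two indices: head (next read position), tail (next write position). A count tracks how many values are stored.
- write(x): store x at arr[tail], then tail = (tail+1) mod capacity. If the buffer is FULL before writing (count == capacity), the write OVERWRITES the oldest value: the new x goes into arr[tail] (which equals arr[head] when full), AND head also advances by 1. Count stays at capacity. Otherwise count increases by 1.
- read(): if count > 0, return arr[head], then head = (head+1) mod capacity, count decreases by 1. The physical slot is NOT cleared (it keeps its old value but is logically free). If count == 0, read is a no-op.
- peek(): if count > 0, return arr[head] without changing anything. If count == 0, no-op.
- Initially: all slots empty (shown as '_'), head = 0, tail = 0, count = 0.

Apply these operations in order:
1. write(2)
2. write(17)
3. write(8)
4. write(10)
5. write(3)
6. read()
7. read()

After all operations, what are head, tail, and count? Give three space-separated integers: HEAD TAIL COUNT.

Answer: 2 0 3

Derivation:
After op 1 (write(2)): arr=[2 _ _ _ _] head=0 tail=1 count=1
After op 2 (write(17)): arr=[2 17 _ _ _] head=0 tail=2 count=2
After op 3 (write(8)): arr=[2 17 8 _ _] head=0 tail=3 count=3
After op 4 (write(10)): arr=[2 17 8 10 _] head=0 tail=4 count=4
After op 5 (write(3)): arr=[2 17 8 10 3] head=0 tail=0 count=5
After op 6 (read()): arr=[2 17 8 10 3] head=1 tail=0 count=4
After op 7 (read()): arr=[2 17 8 10 3] head=2 tail=0 count=3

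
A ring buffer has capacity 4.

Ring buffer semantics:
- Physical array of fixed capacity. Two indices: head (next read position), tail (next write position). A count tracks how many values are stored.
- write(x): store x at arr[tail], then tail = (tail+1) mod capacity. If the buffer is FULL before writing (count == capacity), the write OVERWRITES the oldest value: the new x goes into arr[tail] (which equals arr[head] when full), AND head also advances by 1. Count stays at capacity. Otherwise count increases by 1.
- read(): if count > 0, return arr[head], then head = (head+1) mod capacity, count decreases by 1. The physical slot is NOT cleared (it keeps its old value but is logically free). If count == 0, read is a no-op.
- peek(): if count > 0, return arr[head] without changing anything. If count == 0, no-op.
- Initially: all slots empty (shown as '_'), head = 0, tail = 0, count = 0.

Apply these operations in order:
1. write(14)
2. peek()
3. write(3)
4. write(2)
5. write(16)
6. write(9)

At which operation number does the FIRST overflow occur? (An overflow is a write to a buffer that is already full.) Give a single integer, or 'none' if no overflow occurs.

After op 1 (write(14)): arr=[14 _ _ _] head=0 tail=1 count=1
After op 2 (peek()): arr=[14 _ _ _] head=0 tail=1 count=1
After op 3 (write(3)): arr=[14 3 _ _] head=0 tail=2 count=2
After op 4 (write(2)): arr=[14 3 2 _] head=0 tail=3 count=3
After op 5 (write(16)): arr=[14 3 2 16] head=0 tail=0 count=4
After op 6 (write(9)): arr=[9 3 2 16] head=1 tail=1 count=4

Answer: 6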